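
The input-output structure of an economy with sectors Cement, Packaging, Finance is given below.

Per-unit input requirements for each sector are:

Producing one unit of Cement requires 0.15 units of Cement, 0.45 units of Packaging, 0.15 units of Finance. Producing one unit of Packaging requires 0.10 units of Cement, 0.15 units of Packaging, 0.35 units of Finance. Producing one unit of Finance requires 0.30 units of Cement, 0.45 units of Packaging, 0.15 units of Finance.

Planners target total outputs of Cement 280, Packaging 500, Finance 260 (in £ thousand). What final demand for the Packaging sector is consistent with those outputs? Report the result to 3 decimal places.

I − A =
  [   0.85    -0.10    -0.30]
  [  -0.45     0.85    -0.45]
  [  -0.15    -0.35     0.85]
d = (I − A) x:
  d_C = (+0.85)·280 + (-0.10)·500 + (-0.30)·260 = 110.000
  d_P = (-0.45)·280 + (+0.85)·500 + (-0.45)·260 = 182.000
  d_F = (-0.15)·280 + (-0.35)·500 + (+0.85)·260 = 4.000

d_P = 182.000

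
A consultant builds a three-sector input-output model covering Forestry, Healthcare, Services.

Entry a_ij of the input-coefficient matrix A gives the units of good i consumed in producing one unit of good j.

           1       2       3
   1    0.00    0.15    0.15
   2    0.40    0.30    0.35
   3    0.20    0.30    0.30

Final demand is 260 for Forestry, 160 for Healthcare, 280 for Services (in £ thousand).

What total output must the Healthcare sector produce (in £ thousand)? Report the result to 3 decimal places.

x_2 = 1066.440

I − A =
  [   1.00    -0.15    -0.15]
  [  -0.40     0.70    -0.35]
  [  -0.20    -0.30     0.70]
Cofactors of I−A, C_ij = (−1)^(i+j)·(minor ij) (rows/columns in the sector order above):
  C_11 = (0.70)(0.70) − (-0.35)(-0.30) = 0.3850
  C_12 = −[(-0.40)(0.70) − (-0.35)(-0.20)] = 0.3500
  C_13 = (-0.40)(-0.30) − (0.70)(-0.20) = 0.2600
  C_21 = −[(-0.15)(0.70) − (-0.15)(-0.30)] = 0.1500
  C_22 = (1.00)(0.70) − (-0.15)(-0.20) = 0.6700
  C_23 = −[(1.00)(-0.30) − (-0.15)(-0.20)] = 0.3300
  C_31 = (-0.15)(-0.35) − (-0.15)(0.70) = 0.1575
  C_32 = −[(1.00)(-0.35) − (-0.15)(-0.40)] = 0.4100
  C_33 = (1.00)(0.70) − (-0.15)(-0.40) = 0.6400
det(I−A) = Σ_j (I−A)_1j·C_1j = (1.00)(0.3850) + (-0.15)(0.3500) + (-0.15)(0.2600) = 0.2935
adj(I−A) = Cᵀ =
  [ 0.3850   0.1500   0.1575]
  [ 0.3500   0.6700   0.4100]
  [ 0.2600   0.3300   0.6400]
(I − A)⁻¹ = adj(I−A) / det(I−A) ≈
  [   1.3118     0.5111     0.5366]
  [   1.1925     2.2828     1.3969]
  [   0.8859     1.1244     2.1806]
x = (I − A)⁻¹ d = adj(I−A)·d / det(I−A), with det(I−A) = 0.2935:
  x_1 = (0.3850·260 + 0.1500·160 + 0.1575·280) / 0.2935 = 168.20 / 0.2935 ≈ 573.083
  x_2 = (0.3500·260 + 0.6700·160 + 0.4100·280) / 0.2935 = 313.00 / 0.2935 ≈ 1066.440
  x_3 = (0.2600·260 + 0.3300·160 + 0.6400·280) / 0.2935 = 299.60 / 0.2935 ≈ 1020.784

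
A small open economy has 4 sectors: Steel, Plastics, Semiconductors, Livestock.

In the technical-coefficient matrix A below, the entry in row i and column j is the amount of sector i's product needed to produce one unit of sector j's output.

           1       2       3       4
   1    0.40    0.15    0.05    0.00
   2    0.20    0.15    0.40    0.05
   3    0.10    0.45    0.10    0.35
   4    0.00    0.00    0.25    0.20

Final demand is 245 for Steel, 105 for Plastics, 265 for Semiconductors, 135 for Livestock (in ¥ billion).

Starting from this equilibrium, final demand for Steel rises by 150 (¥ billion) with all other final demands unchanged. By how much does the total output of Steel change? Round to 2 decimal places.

I − A =
  [   0.60    -0.15    -0.05     0.00]
  [  -0.20     0.85    -0.40    -0.05]
  [  -0.10    -0.45     0.90    -0.35]
  [   0.00     0.00    -0.25     0.80]
Compute the cofactors C_ij = (−1)^(i+j)·(3×3 minor ij) of I−A; the adjugate is their transpose:
adj(I−A) = Cᵀ =
  [ 0.388000   0.112875   0.083875   0.043750]
  [ 0.159750   0.375500   0.207500   0.114250]
  [ 0.140000   0.228000   0.384000   0.182250]
  [ 0.043750   0.071250   0.120000   0.309250]
det(I−A) = Σ_j (I−A)_1j·C_1j = (0.60)(0.388000) + (-0.15)(0.159750) + (-0.05)(0.140000) + (0.00)(0.043750) = 0.2018375
(I − A)⁻¹ = adj(I−A) / det(I−A) ≈
  [   1.9223     0.5592     0.4156     0.2168]
  [   0.7915     1.8604     1.0281     0.5660]
  [   0.6936     1.1296     1.9025     0.9030]
  [   0.2168     0.3530     0.5945     1.5322]
Δx = (I − A)⁻¹ Δd with Δd having +150 in the Steel component and 0 elsewhere.
So Δx_1 = L_11 · (+150), where L_11 = adj(I−A)_11 / det(I−A) = 0.388000 / 0.2018375.
Δx_1 = 0.388000 × (+150) / 0.2018375 = 58.20 / 0.2018375 ≈ 288.35.

Δx_1 = 288.35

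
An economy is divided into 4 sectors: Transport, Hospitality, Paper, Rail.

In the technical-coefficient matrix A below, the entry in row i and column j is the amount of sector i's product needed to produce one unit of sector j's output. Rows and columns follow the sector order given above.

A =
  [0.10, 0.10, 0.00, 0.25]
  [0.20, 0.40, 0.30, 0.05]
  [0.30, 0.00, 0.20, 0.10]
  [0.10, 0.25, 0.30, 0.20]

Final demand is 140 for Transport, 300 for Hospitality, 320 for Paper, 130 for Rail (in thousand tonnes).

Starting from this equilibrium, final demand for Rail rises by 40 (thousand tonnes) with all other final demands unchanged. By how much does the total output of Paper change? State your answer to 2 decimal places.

I − A =
  [   0.90    -0.10     0.00    -0.25]
  [  -0.20     0.60    -0.30    -0.05]
  [  -0.30     0.00     0.80    -0.10]
  [  -0.10    -0.25    -0.30     0.80]
Compute the cofactors C_ij = (−1)^(i+j)·(3×3 minor ij) of I−A; the adjugate is their transpose:
adj(I−A) = Cᵀ =
  [ 0.34850   0.11100   0.08925   0.12700]
  [ 0.20550   0.50650   0.23700   0.12550]
  [ 0.15125   0.06625   0.37675   0.09850]
  [ 0.16450   0.19700   0.22650   0.40700]
det(I−A) = Σ_j (I−A)_1j·C_1j = (0.90)(0.34850) + (-0.10)(0.20550) + (0.00)(0.15125) + (-0.25)(0.16450) = 0.251975
(I − A)⁻¹ = adj(I−A) / det(I−A) ≈
  [   1.3831     0.4405     0.3542     0.5040]
  [   0.8156     2.0101     0.9406     0.4981]
  [   0.6003     0.2629     1.4952     0.3909]
  [   0.6528     0.7818     0.8989     1.6152]
Δx = (I − A)⁻¹ Δd with Δd having +40 in the Rail component and 0 elsewhere.
So Δx_P = L_PR · (+40), where L_PR = adj(I−A)_PR / det(I−A) = 0.09850 / 0.251975.
Δx_P = 0.09850 × (+40) / 0.251975 = 3.94 / 0.251975 ≈ 15.64.

Δx_P = 15.64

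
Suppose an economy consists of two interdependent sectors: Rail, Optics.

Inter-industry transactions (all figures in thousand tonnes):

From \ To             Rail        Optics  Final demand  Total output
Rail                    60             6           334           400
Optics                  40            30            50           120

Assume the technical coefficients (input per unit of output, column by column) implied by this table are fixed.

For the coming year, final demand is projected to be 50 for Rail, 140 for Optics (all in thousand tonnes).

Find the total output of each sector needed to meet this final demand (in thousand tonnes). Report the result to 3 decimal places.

x_1 = 70.356, x_2 = 196.047

Technical coefficients a_ij = z_ij / X_j:
  a_11 = 60/400 = 0.15, a_21 = 40/400 = 0.10
  a_12 = 6/120 = 0.05, a_22 = 30/120 = 0.25
I − A =
  [   0.85    -0.05]
  [  -0.10     0.75]
det(I−A) = (0.85)(0.75) − (-0.05)(-0.10) = 0.6325
adj(I−A) = [[0.75, 0.05], [0.10, 0.85]]
(I − A)⁻¹ = adj(I−A) / det(I−A) ≈
  [   1.1858     0.0791]
  [   0.1581     1.3439]
x = (I − A)⁻¹ d = adj(I−A)·d / det(I−A), with det(I−A) = 0.6325:
  x_1 = (0.75·50 + 0.05·140) / 0.6325 = 44.50 / 0.6325 ≈ 70.356
  x_2 = (0.10·50 + 0.85·140) / 0.6325 = 124.00 / 0.6325 ≈ 196.047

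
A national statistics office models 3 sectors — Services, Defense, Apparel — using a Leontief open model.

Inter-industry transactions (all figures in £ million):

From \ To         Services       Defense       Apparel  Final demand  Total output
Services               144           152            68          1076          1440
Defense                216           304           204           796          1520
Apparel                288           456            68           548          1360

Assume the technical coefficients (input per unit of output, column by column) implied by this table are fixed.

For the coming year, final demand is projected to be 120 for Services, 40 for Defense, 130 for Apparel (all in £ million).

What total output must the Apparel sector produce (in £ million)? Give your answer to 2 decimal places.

Technical coefficients a_ij = z_ij / X_j:
  a_11 = 144/1440 = 0.10, a_21 = 216/1440 = 0.15, a_31 = 288/1440 = 0.20
  a_12 = 152/1520 = 0.10, a_22 = 304/1520 = 0.20, a_32 = 456/1520 = 0.30
  a_13 = 68/1360 = 0.05, a_23 = 204/1360 = 0.15, a_33 = 68/1360 = 0.05
I − A =
  [   0.90    -0.10    -0.05]
  [  -0.15     0.80    -0.15]
  [  -0.20    -0.30     0.95]
Cofactors of I−A, C_ij = (−1)^(i+j)·(minor ij) (rows/columns in the sector order above):
  C_11 = (0.80)(0.95) − (-0.15)(-0.30) = 0.7150
  C_12 = −[(-0.15)(0.95) − (-0.15)(-0.20)] = 0.1725
  C_13 = (-0.15)(-0.30) − (0.80)(-0.20) = 0.2050
  C_21 = −[(-0.10)(0.95) − (-0.05)(-0.30)] = 0.1100
  C_22 = (0.90)(0.95) − (-0.05)(-0.20) = 0.8450
  C_23 = −[(0.90)(-0.30) − (-0.10)(-0.20)] = 0.2900
  C_31 = (-0.10)(-0.15) − (-0.05)(0.80) = 0.0550
  C_32 = −[(0.90)(-0.15) − (-0.05)(-0.15)] = 0.1425
  C_33 = (0.90)(0.80) − (-0.10)(-0.15) = 0.7050
det(I−A) = Σ_j (I−A)_1j·C_1j = (0.90)(0.7150) + (-0.10)(0.1725) + (-0.05)(0.2050) = 0.6160
adj(I−A) = Cᵀ =
  [ 0.7150   0.1100   0.0550]
  [ 0.1725   0.8450   0.1425]
  [ 0.2050   0.2900   0.7050]
(I − A)⁻¹ = adj(I−A) / det(I−A) ≈
  [   1.1607     0.1786     0.0893]
  [   0.2800     1.3718     0.2313]
  [   0.3328     0.4708     1.1445]
x = (I − A)⁻¹ d = adj(I−A)·d / det(I−A), with det(I−A) = 0.6160:
  x_1 = (0.7150·120 + 0.1100·40 + 0.0550·130) / 0.6160 = 97.35 / 0.6160 ≈ 158.04
  x_2 = (0.1725·120 + 0.8450·40 + 0.1425·130) / 0.6160 = 73.025 / 0.6160 ≈ 118.55
  x_3 = (0.2050·120 + 0.2900·40 + 0.7050·130) / 0.6160 = 127.85 / 0.6160 ≈ 207.55

x_3 = 207.55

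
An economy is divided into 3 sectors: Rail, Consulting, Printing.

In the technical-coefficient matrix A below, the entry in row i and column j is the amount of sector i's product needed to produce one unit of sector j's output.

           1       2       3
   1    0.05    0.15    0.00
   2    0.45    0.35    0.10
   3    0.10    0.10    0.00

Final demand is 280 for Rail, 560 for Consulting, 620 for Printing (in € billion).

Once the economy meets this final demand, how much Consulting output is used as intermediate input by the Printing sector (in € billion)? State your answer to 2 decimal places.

z_23 = 80.41

I − A =
  [   0.95    -0.15     0.00]
  [  -0.45     0.65    -0.10]
  [  -0.10    -0.10     1.00]
Cofactors of I−A, C_ij = (−1)^(i+j)·(minor ij) (rows/columns in the sector order above):
  C_11 = (0.65)(1.00) − (-0.10)(-0.10) = 0.6400
  C_12 = −[(-0.45)(1.00) − (-0.10)(-0.10)] = 0.4600
  C_13 = (-0.45)(-0.10) − (0.65)(-0.10) = 0.1100
  C_21 = −[(-0.15)(1.00) − (0.00)(-0.10)] = 0.1500
  C_22 = (0.95)(1.00) − (0.00)(-0.10) = 0.9500
  C_23 = −[(0.95)(-0.10) − (-0.15)(-0.10)] = 0.1100
  C_31 = (-0.15)(-0.10) − (0.00)(0.65) = 0.0150
  C_32 = −[(0.95)(-0.10) − (0.00)(-0.45)] = 0.0950
  C_33 = (0.95)(0.65) − (-0.15)(-0.45) = 0.5500
det(I−A) = Σ_j (I−A)_1j·C_1j = (0.95)(0.6400) + (-0.15)(0.4600) + (0.00)(0.1100) = 0.5390
adj(I−A) = Cᵀ =
  [ 0.6400   0.1500   0.0150]
  [ 0.4600   0.9500   0.0950]
  [ 0.1100   0.1100   0.5500]
(I − A)⁻¹ = adj(I−A) / det(I−A) ≈
  [   1.1874     0.2783     0.0278]
  [   0.8534     1.7625     0.1763]
  [   0.2041     0.2041     1.0204]
First solve x = (I − A)⁻¹ d = adj(I−A)·d / det(I−A); in particular x_3 = (0.1100·280 + 0.1100·560 + 0.5500·620) / 0.5390 = 433.40 / 0.5390 ≈ 804.0816.
Intermediate flow from 2 to 3: z_23 = a_23 · x_3 = 0.10 × 433.40 / 0.5390 = 43.34 / 0.5390 ≈ 80.41.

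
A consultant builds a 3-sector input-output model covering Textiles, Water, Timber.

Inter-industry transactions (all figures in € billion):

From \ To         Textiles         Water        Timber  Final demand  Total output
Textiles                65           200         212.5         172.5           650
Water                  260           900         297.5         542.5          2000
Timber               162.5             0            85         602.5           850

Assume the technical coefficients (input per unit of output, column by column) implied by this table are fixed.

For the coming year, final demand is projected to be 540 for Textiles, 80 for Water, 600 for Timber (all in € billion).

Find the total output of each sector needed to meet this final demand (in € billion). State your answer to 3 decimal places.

x_1 = 1031.730, x_2 = 1502.422, x_3 = 953.258

Technical coefficients a_ij = z_ij / X_j:
  a_11 = 65/650 = 0.10, a_21 = 260/650 = 0.40, a_31 = 162.5/650 = 0.25
  a_12 = 200/2000 = 0.10, a_22 = 900/2000 = 0.45, a_32 = 0/2000 = 0.00
  a_13 = 212.5/850 = 0.25, a_23 = 297.5/850 = 0.35, a_33 = 85/850 = 0.10
I − A =
  [   0.90    -0.10    -0.25]
  [  -0.40     0.55    -0.35]
  [  -0.25     0.00     0.90]
Cofactors of I−A, C_ij = (−1)^(i+j)·(minor ij) (rows/columns in the sector order above):
  C_11 = (0.55)(0.90) − (-0.35)(0.00) = 0.4950
  C_12 = −[(-0.40)(0.90) − (-0.35)(-0.25)] = 0.4475
  C_13 = (-0.40)(0.00) − (0.55)(-0.25) = 0.1375
  C_21 = −[(-0.10)(0.90) − (-0.25)(0.00)] = 0.0900
  C_22 = (0.90)(0.90) − (-0.25)(-0.25) = 0.7475
  C_23 = −[(0.90)(0.00) − (-0.10)(-0.25)] = 0.0250
  C_31 = (-0.10)(-0.35) − (-0.25)(0.55) = 0.1725
  C_32 = −[(0.90)(-0.35) − (-0.25)(-0.40)] = 0.4150
  C_33 = (0.90)(0.55) − (-0.10)(-0.40) = 0.4550
det(I−A) = Σ_j (I−A)_1j·C_1j = (0.90)(0.4950) + (-0.10)(0.4475) + (-0.25)(0.1375) = 0.366375
adj(I−A) = Cᵀ =
  [ 0.4950   0.0900   0.1725]
  [ 0.4475   0.7475   0.4150]
  [ 0.1375   0.0250   0.4550]
(I − A)⁻¹ = adj(I−A) / det(I−A) ≈
  [   1.3511     0.2456     0.4708]
  [   1.2214     2.0403     1.1327]
  [   0.3753     0.0682     1.2419]
x = (I − A)⁻¹ d = adj(I−A)·d / det(I−A), with det(I−A) = 0.366375:
  x_1 = (0.4950·540 + 0.0900·80 + 0.1725·600) / 0.366375 = 378.00 / 0.366375 ≈ 1031.730
  x_2 = (0.4475·540 + 0.7475·80 + 0.4150·600) / 0.366375 = 550.45 / 0.366375 ≈ 1502.422
  x_3 = (0.1375·540 + 0.0250·80 + 0.4550·600) / 0.366375 = 349.25 / 0.366375 ≈ 953.258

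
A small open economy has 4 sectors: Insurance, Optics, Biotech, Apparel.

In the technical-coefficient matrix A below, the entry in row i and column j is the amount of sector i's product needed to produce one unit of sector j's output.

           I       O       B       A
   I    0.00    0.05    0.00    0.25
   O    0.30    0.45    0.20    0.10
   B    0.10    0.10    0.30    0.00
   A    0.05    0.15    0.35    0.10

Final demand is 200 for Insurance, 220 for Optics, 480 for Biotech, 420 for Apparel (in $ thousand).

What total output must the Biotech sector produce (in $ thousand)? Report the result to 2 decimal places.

x_B = 935.38

I − A =
  [   1.00    -0.05     0.00    -0.25]
  [  -0.30     0.55    -0.20    -0.10]
  [  -0.10    -0.10     0.70     0.00]
  [  -0.05    -0.15    -0.35     0.90]
Compute the cofactors C_ij = (−1)^(i+j)·(3×3 minor ij) of I−A; the adjugate is their transpose:
adj(I−A) = Cᵀ =
  [ 0.314500   0.066500   0.066375   0.094750]
  [ 0.214000   0.612500   0.238750   0.127500]
  [ 0.075500   0.097000   0.448125   0.031750]
  [ 0.082500   0.143500   0.217750   0.353500]
det(I−A) = Σ_j (I−A)_1j·C_1j = (1.00)(0.314500) + (-0.05)(0.214000) + (0.00)(0.075500) + (-0.25)(0.082500) = 0.283175
(I − A)⁻¹ = adj(I−A) / det(I−A) ≈
  [   1.1106     0.2348     0.2344     0.3346]
  [   0.7557     2.1630     0.8431     0.4503]
  [   0.2666     0.3425     1.5825     0.1121]
  [   0.2913     0.5068     0.7690     1.2483]
x = (I − A)⁻¹ d = adj(I−A)·d / det(I−A), with det(I−A) = 0.283175:
  x_I = (0.314500·200 + 0.066500·220 + 0.066375·480 + 0.094750·420) / 0.283175 = 149.185 / 0.283175 ≈ 526.83
  x_O = (0.214000·200 + 0.612500·220 + 0.238750·480 + 0.127500·420) / 0.283175 = 345.70 / 0.283175 ≈ 1220.80
  x_B = (0.075500·200 + 0.097000·220 + 0.448125·480 + 0.031750·420) / 0.283175 = 264.875 / 0.283175 ≈ 935.38
  x_A = (0.082500·200 + 0.143500·220 + 0.217750·480 + 0.353500·420) / 0.283175 = 301.06 / 0.283175 ≈ 1063.16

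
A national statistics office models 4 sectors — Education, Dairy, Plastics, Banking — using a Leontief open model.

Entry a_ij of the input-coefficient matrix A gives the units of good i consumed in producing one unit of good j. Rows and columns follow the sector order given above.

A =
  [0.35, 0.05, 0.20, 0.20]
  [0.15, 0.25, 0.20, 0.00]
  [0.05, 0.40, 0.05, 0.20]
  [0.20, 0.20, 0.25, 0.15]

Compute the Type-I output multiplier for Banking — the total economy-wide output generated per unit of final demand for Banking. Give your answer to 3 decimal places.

m_4 = 2.844

I − A =
  [   0.65    -0.05    -0.20    -0.20]
  [  -0.15     0.75    -0.20     0.00]
  [  -0.05    -0.40     0.95    -0.20]
  [  -0.20    -0.20    -0.25     0.85]
Compute the cofactors C_ij = (−1)^(i+j)·(3×3 minor ij) of I−A; the adjugate is their transpose:
adj(I−A) = Cᵀ =
  [ 0.492125   0.171875   0.181500   0.158500]
  [ 0.130125   0.435375   0.135500   0.062500]
  [ 0.118875   0.237125   0.372000   0.115500]
  [ 0.181375   0.212625   0.184000   0.384000]
det(I−A) = Σ_j (I−A)_1j·C_1j = (0.65)(0.492125) + (-0.05)(0.130125) + (-0.20)(0.118875) + (-0.20)(0.181375) = 0.253325
(I − A)⁻¹ = adj(I−A) / det(I−A) ≈
  [   1.9427     0.6785     0.7165     0.6257]
  [   0.5137     1.7186     0.5349     0.2467]
  [   0.4693     0.9361     1.4685     0.4559]
  [   0.7160     0.8393     0.7263     1.5158]
The output multiplier for sector j is the column-j sum of the Leontief inverse (I − A)⁻¹ = adj(I−A) / det(I−A).
Column 4 of adj(I−A): (0.158500, 0.062500, 0.115500, 0.384000); det(I−A) = 0.253325.
m_4 = (0.158500 + 0.062500 + 0.115500 + 0.384000) / 0.253325 = 0.7205 / 0.253325 ≈ 2.844.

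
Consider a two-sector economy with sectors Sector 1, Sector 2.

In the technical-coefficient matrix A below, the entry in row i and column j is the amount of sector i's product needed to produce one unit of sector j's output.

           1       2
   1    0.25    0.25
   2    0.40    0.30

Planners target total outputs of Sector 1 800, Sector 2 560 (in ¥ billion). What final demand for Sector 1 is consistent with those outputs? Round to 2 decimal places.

d_1 = 460.00

I − A =
  [   0.75    -0.25]
  [  -0.40     0.70]
d = (I − A) x:
  d_1 = (+0.75)·800 + (-0.25)·560 = 460.00
  d_2 = (-0.40)·800 + (+0.70)·560 = 72.00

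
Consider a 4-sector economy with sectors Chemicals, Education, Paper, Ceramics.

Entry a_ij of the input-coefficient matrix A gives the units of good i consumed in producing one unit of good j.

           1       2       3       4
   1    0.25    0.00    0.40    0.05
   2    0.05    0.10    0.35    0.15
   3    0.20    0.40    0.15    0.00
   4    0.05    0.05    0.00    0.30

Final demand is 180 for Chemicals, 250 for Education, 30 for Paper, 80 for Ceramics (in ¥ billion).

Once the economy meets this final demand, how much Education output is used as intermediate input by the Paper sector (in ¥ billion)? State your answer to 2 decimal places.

z_23 = 127.08

I − A =
  [   0.75     0.00    -0.40    -0.05]
  [  -0.05     0.90    -0.35    -0.15]
  [  -0.20    -0.40     0.85     0.00]
  [  -0.05    -0.05     0.00     0.70]
Compute the cofactors C_ij = (−1)^(i+j)·(3×3 minor ij) of I−A; the adjugate is their transpose:
adj(I−A) = Cᵀ =
  [ 0.431125   0.114125   0.249875   0.055250]
  [ 0.085125   0.388125   0.199875   0.089250]
  [ 0.141500   0.209500   0.464500   0.055000]
  [ 0.036875   0.035875   0.032125   0.388750]
det(I−A) = Σ_j (I−A)_1j·C_1j = (0.75)(0.431125) + (0.00)(0.085125) + (-0.40)(0.141500) + (-0.05)(0.036875) = 0.2649
(I − A)⁻¹ = adj(I−A) / det(I−A) ≈
  [   1.6275     0.4308     0.9433     0.2086]
  [   0.3213     1.4652     0.7545     0.3369]
  [   0.5342     0.7909     1.7535     0.2076]
  [   0.1392     0.1354     0.1213     1.4675]
First solve x = (I − A)⁻¹ d = adj(I−A)·d / det(I−A); in particular x_3 = (0.141500·180 + 0.209500·250 + 0.464500·30 + 0.055000·80) / 0.2649 = 96.18 / 0.2649 ≈ 363.0804.
Intermediate flow from 2 to 3: z_23 = a_23 · x_3 = 0.35 × 96.18 / 0.2649 = 33.663 / 0.2649 ≈ 127.08.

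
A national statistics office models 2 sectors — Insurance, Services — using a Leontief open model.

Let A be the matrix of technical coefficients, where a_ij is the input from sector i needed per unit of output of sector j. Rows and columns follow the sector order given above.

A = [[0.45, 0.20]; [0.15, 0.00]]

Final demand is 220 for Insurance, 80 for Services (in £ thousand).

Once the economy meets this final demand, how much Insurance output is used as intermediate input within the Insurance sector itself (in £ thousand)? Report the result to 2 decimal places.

z_11 = 204.23

I − A =
  [   0.55    -0.20]
  [  -0.15     1.00]
det(I−A) = (0.55)(1.00) − (-0.20)(-0.15) = 0.5200
adj(I−A) = [[1.00, 0.20], [0.15, 0.55]]
(I − A)⁻¹ = adj(I−A) / det(I−A) ≈
  [   1.9231     0.3846]
  [   0.2885     1.0577]
First solve x = (I − A)⁻¹ d = adj(I−A)·d / det(I−A); in particular x_1 = (1.00·220 + 0.20·80) / 0.5200 = 236.00 / 0.5200 ≈ 453.8462.
Intermediate flow from 1 to 1: z_11 = a_11 · x_1 = 0.45 × 236.00 / 0.5200 = 106.20 / 0.5200 ≈ 204.23.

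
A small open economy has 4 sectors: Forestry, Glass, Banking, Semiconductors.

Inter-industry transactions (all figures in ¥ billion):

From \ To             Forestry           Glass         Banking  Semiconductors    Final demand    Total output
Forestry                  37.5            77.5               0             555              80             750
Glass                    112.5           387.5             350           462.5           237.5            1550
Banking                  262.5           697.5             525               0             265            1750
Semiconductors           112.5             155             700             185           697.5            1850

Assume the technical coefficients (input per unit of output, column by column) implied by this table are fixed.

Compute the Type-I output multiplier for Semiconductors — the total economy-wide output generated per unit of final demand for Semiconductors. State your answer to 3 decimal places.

Technical coefficients a_ij = z_ij / X_j:
  a_11 = 37.5/750 = 0.05, a_21 = 112.5/750 = 0.15, a_31 = 262.5/750 = 0.35, a_41 = 112.5/750 = 0.15
  a_12 = 77.5/1550 = 0.05, a_22 = 387.5/1550 = 0.25, a_32 = 697.5/1550 = 0.45, a_42 = 155/1550 = 0.10
  a_13 = 0/1750 = 0.00, a_23 = 350/1750 = 0.20, a_33 = 525/1750 = 0.30, a_43 = 700/1750 = 0.40
  a_14 = 555/1850 = 0.30, a_24 = 462.5/1850 = 0.25, a_34 = 0/1850 = 0.00, a_44 = 185/1850 = 0.10
I − A =
  [   0.95    -0.05     0.00    -0.30]
  [  -0.15     0.75    -0.20    -0.25]
  [  -0.35    -0.45     0.70     0.00]
  [  -0.15    -0.10    -0.40     0.90]
Compute the cofactors C_ij = (−1)^(i+j)·(3×3 minor ij) of I−A; the adjugate is their transpose:
adj(I−A) = Cᵀ =
  [ 0.329000   0.106500   0.110000   0.139250]
  [ 0.218750   0.525000   0.275000   0.218750]
  [ 0.305125   0.390750   0.570625   0.210250]
  [ 0.214750   0.249750   0.302500   0.404500]
det(I−A) = Σ_j (I−A)_1j·C_1j = (0.95)(0.329000) + (-0.05)(0.218750) + (0.00)(0.305125) + (-0.30)(0.214750) = 0.2371875
(I − A)⁻¹ = adj(I−A) / det(I−A) ≈
  [   1.3871     0.4490     0.4638     0.5871]
  [   0.9223     2.2134     1.1594     0.9223]
  [   1.2864     1.6474     2.4058     0.8864]
  [   0.9054     1.0530     1.2754     1.7054]
The output multiplier for sector j is the column-j sum of the Leontief inverse (I − A)⁻¹ = adj(I−A) / det(I−A).
Column 4 of adj(I−A): (0.139250, 0.218750, 0.210250, 0.404500); det(I−A) = 0.2371875.
m_4 = (0.139250 + 0.218750 + 0.210250 + 0.404500) / 0.2371875 = 0.97275 / 0.2371875 ≈ 4.101.

m_4 = 4.101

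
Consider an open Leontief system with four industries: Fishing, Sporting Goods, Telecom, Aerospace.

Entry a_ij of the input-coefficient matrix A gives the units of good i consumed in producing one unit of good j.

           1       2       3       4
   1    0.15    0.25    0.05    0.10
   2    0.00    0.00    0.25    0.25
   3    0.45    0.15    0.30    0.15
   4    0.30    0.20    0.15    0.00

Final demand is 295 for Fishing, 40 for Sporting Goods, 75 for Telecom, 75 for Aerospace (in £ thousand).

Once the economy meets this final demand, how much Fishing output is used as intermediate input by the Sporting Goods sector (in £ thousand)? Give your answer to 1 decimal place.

z_12 = 68.4

I − A =
  [   0.85    -0.25    -0.05    -0.10]
  [   0.00     1.00    -0.25    -0.25]
  [  -0.45    -0.15     0.70    -0.15]
  [  -0.30    -0.20    -0.15     1.00]
Compute the cofactors C_ij = (−1)^(i+j)·(3×3 minor ij) of I−A; the adjugate is their transpose:
adj(I−A) = Cᵀ =
  [ 0.591875   0.194625   0.139375   0.128750]
  [ 0.193125   0.523375   0.240625   0.186250]
  [ 0.483750   0.281250   0.758750   0.232500]
  [ 0.288750   0.205250   0.203750   0.512500]
det(I−A) = Σ_j (I−A)_1j·C_1j = (0.85)(0.591875) + (-0.25)(0.193125) + (-0.05)(0.483750) + (-0.10)(0.288750) = 0.40175
(I − A)⁻¹ = adj(I−A) / det(I−A) ≈
  [   1.4732     0.4844     0.3469     0.3205]
  [   0.4807     1.3027     0.5989     0.4636]
  [   1.2041     0.7001     1.8886     0.5787]
  [   0.7187     0.5109     0.5072     1.2757]
First solve x = (I − A)⁻¹ d = adj(I−A)·d / det(I−A); in particular x_2 = (0.193125·295 + 0.523375·40 + 0.240625·75 + 0.186250·75) / 0.40175 = 109.9225 / 0.40175 ≈ 273.609.
Intermediate flow from 1 to 2: z_12 = a_12 · x_2 = 0.25 × 109.9225 / 0.40175 = 27.480625 / 0.40175 ≈ 68.4.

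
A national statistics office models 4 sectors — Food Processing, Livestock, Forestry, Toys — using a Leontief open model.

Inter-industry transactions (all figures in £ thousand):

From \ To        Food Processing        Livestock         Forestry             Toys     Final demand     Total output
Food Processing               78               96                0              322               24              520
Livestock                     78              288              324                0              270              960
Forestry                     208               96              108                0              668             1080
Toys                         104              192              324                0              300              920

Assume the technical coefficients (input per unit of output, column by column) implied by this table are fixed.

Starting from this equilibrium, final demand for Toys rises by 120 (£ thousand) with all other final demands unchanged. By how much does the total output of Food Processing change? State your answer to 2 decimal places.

Technical coefficients a_ij = z_ij / X_j:
  a_11 = 78/520 = 0.15, a_21 = 78/520 = 0.15, a_31 = 208/520 = 0.40, a_41 = 104/520 = 0.20
  a_12 = 96/960 = 0.10, a_22 = 288/960 = 0.30, a_32 = 96/960 = 0.10, a_42 = 192/960 = 0.20
  a_13 = 0/1080 = 0.00, a_23 = 324/1080 = 0.30, a_33 = 108/1080 = 0.10, a_43 = 324/1080 = 0.30
  a_14 = 322/920 = 0.35, a_24 = 0/920 = 0.00, a_34 = 0/920 = 0.00, a_44 = 0/920 = 0.00
I − A =
  [   0.85    -0.10     0.00    -0.35]
  [  -0.15     0.70    -0.30     0.00]
  [  -0.40    -0.10     0.90     0.00]
  [  -0.20    -0.20    -0.30     1.00]
Compute the cofactors C_ij = (−1)^(i+j)·(3×3 minor ij) of I−A; the adjugate is their transpose:
adj(I−A) = Cᵀ =
  [ 0.60000   0.16350   0.12450   0.21000]
  [ 0.25500   0.66000   0.24975   0.08925]
  [ 0.29500   0.14600   0.52050   0.10325]
  [ 0.25950   0.20850   0.23100   0.48450]
det(I−A) = Σ_j (I−A)_1j·C_1j = (0.85)(0.60000) + (-0.10)(0.25500) + (0.00)(0.29500) + (-0.35)(0.25950) = 0.393675
(I − A)⁻¹ = adj(I−A) / det(I−A) ≈
  [   1.5241     0.4153     0.3163     0.5334]
  [   0.6477     1.6765     0.6344     0.2267]
  [   0.7493     0.3709     1.3222     0.2623]
  [   0.6592     0.5296     0.5868     1.2307]
Δx = (I − A)⁻¹ Δd with Δd having +120 in the Toys component and 0 elsewhere.
So Δx_1 = L_14 · (+120), where L_14 = adj(I−A)_14 / det(I−A) = 0.21000 / 0.393675.
Δx_1 = 0.21000 × (+120) / 0.393675 = 25.20 / 0.393675 ≈ 64.01.

Δx_1 = 64.01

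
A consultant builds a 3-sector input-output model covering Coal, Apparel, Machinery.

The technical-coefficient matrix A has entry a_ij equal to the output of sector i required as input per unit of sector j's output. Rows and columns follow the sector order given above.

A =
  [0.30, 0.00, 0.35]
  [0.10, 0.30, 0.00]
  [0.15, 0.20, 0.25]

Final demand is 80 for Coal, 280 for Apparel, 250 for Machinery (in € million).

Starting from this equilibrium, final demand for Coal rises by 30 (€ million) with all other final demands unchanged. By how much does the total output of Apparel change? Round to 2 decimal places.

Δx_2 = 6.95

I − A =
  [   0.70     0.00    -0.35]
  [  -0.10     0.70     0.00]
  [  -0.15    -0.20     0.75]
Cofactors of I−A, C_ij = (−1)^(i+j)·(minor ij) (rows/columns in the sector order above):
  C_11 = (0.70)(0.75) − (0.00)(-0.20) = 0.5250
  C_12 = −[(-0.10)(0.75) − (0.00)(-0.15)] = 0.0750
  C_13 = (-0.10)(-0.20) − (0.70)(-0.15) = 0.1250
  C_21 = −[(0.00)(0.75) − (-0.35)(-0.20)] = 0.0700
  C_22 = (0.70)(0.75) − (-0.35)(-0.15) = 0.4725
  C_23 = −[(0.70)(-0.20) − (0.00)(-0.15)] = 0.1400
  C_31 = (0.00)(0.00) − (-0.35)(0.70) = 0.2450
  C_32 = −[(0.70)(0.00) − (-0.35)(-0.10)] = 0.0350
  C_33 = (0.70)(0.70) − (0.00)(-0.10) = 0.4900
det(I−A) = Σ_j (I−A)_1j·C_1j = (0.70)(0.5250) + (0.00)(0.0750) + (-0.35)(0.1250) = 0.32375
adj(I−A) = Cᵀ =
  [ 0.5250   0.0700   0.2450]
  [ 0.0750   0.4725   0.0350]
  [ 0.1250   0.1400   0.4900]
(I − A)⁻¹ = adj(I−A) / det(I−A) ≈
  [   1.6216     0.2162     0.7568]
  [   0.2317     1.4595     0.1081]
  [   0.3861     0.4324     1.5135]
Δx = (I − A)⁻¹ Δd with Δd having +30 in the Coal component and 0 elsewhere.
So Δx_2 = L_21 · (+30), where L_21 = adj(I−A)_21 / det(I−A) = 0.0750 / 0.32375.
Δx_2 = 0.0750 × (+30) / 0.32375 = 2.25 / 0.32375 ≈ 6.95.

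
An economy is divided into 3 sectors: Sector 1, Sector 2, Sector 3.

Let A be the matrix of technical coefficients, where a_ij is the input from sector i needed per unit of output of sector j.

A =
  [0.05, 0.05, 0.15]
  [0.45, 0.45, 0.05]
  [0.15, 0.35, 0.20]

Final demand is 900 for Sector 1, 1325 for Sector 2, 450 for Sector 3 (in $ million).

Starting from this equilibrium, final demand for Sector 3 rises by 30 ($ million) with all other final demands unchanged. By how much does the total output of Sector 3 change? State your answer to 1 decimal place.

I − A =
  [   0.95    -0.05    -0.15]
  [  -0.45     0.55    -0.05]
  [  -0.15    -0.35     0.80]
Cofactors of I−A, C_ij = (−1)^(i+j)·(minor ij) (rows/columns in the sector order above):
  C_11 = (0.55)(0.80) − (-0.05)(-0.35) = 0.4225
  C_12 = −[(-0.45)(0.80) − (-0.05)(-0.15)] = 0.3675
  C_13 = (-0.45)(-0.35) − (0.55)(-0.15) = 0.2400
  C_21 = −[(-0.05)(0.80) − (-0.15)(-0.35)] = 0.0925
  C_22 = (0.95)(0.80) − (-0.15)(-0.15) = 0.7375
  C_23 = −[(0.95)(-0.35) − (-0.05)(-0.15)] = 0.3400
  C_31 = (-0.05)(-0.05) − (-0.15)(0.55) = 0.0850
  C_32 = −[(0.95)(-0.05) − (-0.15)(-0.45)] = 0.1150
  C_33 = (0.95)(0.55) − (-0.05)(-0.45) = 0.5000
det(I−A) = Σ_j (I−A)_1j·C_1j = (0.95)(0.4225) + (-0.05)(0.3675) + (-0.15)(0.2400) = 0.3470
adj(I−A) = Cᵀ =
  [ 0.4225   0.0925   0.0850]
  [ 0.3675   0.7375   0.1150]
  [ 0.2400   0.3400   0.5000]
(I − A)⁻¹ = adj(I−A) / det(I−A) ≈
  [   1.2176     0.2666     0.2450]
  [   1.0591     2.1254     0.3314]
  [   0.6916     0.9798     1.4409]
Δx = (I − A)⁻¹ Δd with Δd having +30 in the Sector 3 component and 0 elsewhere.
So Δx_3 = L_33 · (+30), where L_33 = adj(I−A)_33 / det(I−A) = 0.5000 / 0.3470.
Δx_3 = 0.5000 × (+30) / 0.3470 = 15.00 / 0.3470 ≈ 43.2.

Δx_3 = 43.2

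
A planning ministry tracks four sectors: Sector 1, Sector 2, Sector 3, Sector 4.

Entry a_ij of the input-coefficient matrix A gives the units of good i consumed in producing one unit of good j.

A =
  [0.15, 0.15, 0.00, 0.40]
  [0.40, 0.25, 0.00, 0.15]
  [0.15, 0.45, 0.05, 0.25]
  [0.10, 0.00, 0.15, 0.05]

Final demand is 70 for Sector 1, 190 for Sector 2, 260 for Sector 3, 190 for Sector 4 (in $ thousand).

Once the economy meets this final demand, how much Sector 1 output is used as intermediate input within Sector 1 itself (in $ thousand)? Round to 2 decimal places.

z_11 = 49.27

I − A =
  [   0.85    -0.15     0.00    -0.40]
  [  -0.40     0.75     0.00    -0.15]
  [  -0.15    -0.45     0.95    -0.25]
  [  -0.10     0.00    -0.15     0.95]
Compute the cofactors C_ij = (−1)^(i+j)·(3×3 minor ij) of I−A; the adjugate is their transpose:
adj(I−A) = Cᵀ =
  [ 0.638625   0.156750   0.048375   0.306375]
  [ 0.363625   0.688250   0.043125   0.273125]
  [ 0.303375   0.370500   0.516375   0.322125]
  [ 0.115125   0.075000   0.086625   0.548625]
det(I−A) = Σ_j (I−A)_1j·C_1j = (0.85)(0.638625) + (-0.15)(0.363625) + (0.00)(0.303375) + (-0.40)(0.115125) = 0.4422375
(I − A)⁻¹ = adj(I−A) / det(I−A) ≈
  [   1.4441     0.3544     0.1094     0.6928]
  [   0.8222     1.5563     0.0975     0.6176]
  [   0.6860     0.8378     1.1676     0.7284]
  [   0.2603     0.1696     0.1959     1.2406]
First solve x = (I − A)⁻¹ d = adj(I−A)·d / det(I−A); in particular x_1 = (0.638625·70 + 0.156750·190 + 0.048375·260 + 0.306375·190) / 0.4422375 = 145.275 / 0.4422375 ≈ 328.5000.
Intermediate flow from 1 to 1: z_11 = a_11 · x_1 = 0.15 × 145.275 / 0.4422375 = 21.79125 / 0.4422375 ≈ 49.27.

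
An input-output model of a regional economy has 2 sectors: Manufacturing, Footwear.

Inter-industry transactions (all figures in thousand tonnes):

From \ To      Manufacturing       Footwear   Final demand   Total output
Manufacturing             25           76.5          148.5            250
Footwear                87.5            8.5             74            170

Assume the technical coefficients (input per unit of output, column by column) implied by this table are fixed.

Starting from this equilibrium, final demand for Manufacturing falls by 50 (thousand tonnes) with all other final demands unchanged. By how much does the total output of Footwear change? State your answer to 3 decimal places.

Technical coefficients a_ij = z_ij / X_j:
  a_11 = 25/250 = 0.10, a_21 = 87.5/250 = 0.35
  a_12 = 76.5/170 = 0.45, a_22 = 8.5/170 = 0.05
I − A =
  [   0.90    -0.45]
  [  -0.35     0.95]
det(I−A) = (0.90)(0.95) − (-0.45)(-0.35) = 0.6975
adj(I−A) = [[0.95, 0.45], [0.35, 0.90]]
(I − A)⁻¹ = adj(I−A) / det(I−A) ≈
  [   1.3620     0.6452]
  [   0.5018     1.2903]
Δx = (I − A)⁻¹ Δd with Δd having -50 in the Manufacturing component and 0 elsewhere.
So Δx_2 = L_21 · (-50), where L_21 = adj(I−A)_21 / det(I−A) = 0.35 / 0.6975.
Δx_2 = 0.35 × (-50) / 0.6975 = -17.50 / 0.6975 ≈ -25.090.

Δx_2 = -25.090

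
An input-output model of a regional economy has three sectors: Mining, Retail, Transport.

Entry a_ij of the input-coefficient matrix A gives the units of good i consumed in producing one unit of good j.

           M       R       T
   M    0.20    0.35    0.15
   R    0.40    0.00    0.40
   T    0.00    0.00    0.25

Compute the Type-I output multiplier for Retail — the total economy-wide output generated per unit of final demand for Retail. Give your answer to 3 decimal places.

I − A =
  [   0.80    -0.35    -0.15]
  [  -0.40     1.00    -0.40]
  [   0.00     0.00     0.75]
Cofactors of I−A, C_ij = (−1)^(i+j)·(minor ij) (rows/columns in the sector order above):
  C_11 = (1.00)(0.75) − (-0.40)(0.00) = 0.7500
  C_12 = −[(-0.40)(0.75) − (-0.40)(0.00)] = 0.3000
  C_13 = (-0.40)(0.00) − (1.00)(0.00) = 0.0000
  C_21 = −[(-0.35)(0.75) − (-0.15)(0.00)] = 0.2625
  C_22 = (0.80)(0.75) − (-0.15)(0.00) = 0.6000
  C_23 = −[(0.80)(0.00) − (-0.35)(0.00)] = 0.0000
  C_31 = (-0.35)(-0.40) − (-0.15)(1.00) = 0.2900
  C_32 = −[(0.80)(-0.40) − (-0.15)(-0.40)] = 0.3800
  C_33 = (0.80)(1.00) − (-0.35)(-0.40) = 0.6600
det(I−A) = Σ_j (I−A)_1j·C_1j = (0.80)(0.7500) + (-0.35)(0.3000) + (-0.15)(0.0000) = 0.4950
adj(I−A) = Cᵀ =
  [ 0.7500   0.2625   0.2900]
  [ 0.3000   0.6000   0.3800]
  [ 0.0000   0.0000   0.6600]
(I − A)⁻¹ = adj(I−A) / det(I−A) ≈
  [   1.5152     0.5303     0.5859]
  [   0.6061     1.2121     0.7677]
  [   0.0000     0.0000     1.3333]
The output multiplier for sector j is the column-j sum of the Leontief inverse (I − A)⁻¹ = adj(I−A) / det(I−A).
Column R of adj(I−A): (0.2625, 0.6000, 0.0000); det(I−A) = 0.4950.
m_R = (0.2625 + 0.6000 + 0.0000) / 0.4950 = 0.8625 / 0.4950 ≈ 1.742.

m_R = 1.742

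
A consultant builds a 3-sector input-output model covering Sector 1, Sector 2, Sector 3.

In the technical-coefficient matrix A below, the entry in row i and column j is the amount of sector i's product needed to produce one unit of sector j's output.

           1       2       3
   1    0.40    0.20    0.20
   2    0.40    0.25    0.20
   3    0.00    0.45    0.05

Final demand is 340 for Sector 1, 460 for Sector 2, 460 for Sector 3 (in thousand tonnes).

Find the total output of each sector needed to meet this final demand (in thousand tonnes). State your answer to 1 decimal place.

I − A =
  [   0.60    -0.20    -0.20]
  [  -0.40     0.75    -0.20]
  [   0.00    -0.45     0.95]
Cofactors of I−A, C_ij = (−1)^(i+j)·(minor ij) (rows/columns in the sector order above):
  C_11 = (0.75)(0.95) − (-0.20)(-0.45) = 0.6225
  C_12 = −[(-0.40)(0.95) − (-0.20)(0.00)] = 0.3800
  C_13 = (-0.40)(-0.45) − (0.75)(0.00) = 0.1800
  C_21 = −[(-0.20)(0.95) − (-0.20)(-0.45)] = 0.2800
  C_22 = (0.60)(0.95) − (-0.20)(0.00) = 0.5700
  C_23 = −[(0.60)(-0.45) − (-0.20)(0.00)] = 0.2700
  C_31 = (-0.20)(-0.20) − (-0.20)(0.75) = 0.1900
  C_32 = −[(0.60)(-0.20) − (-0.20)(-0.40)] = 0.2000
  C_33 = (0.60)(0.75) − (-0.20)(-0.40) = 0.3700
det(I−A) = Σ_j (I−A)_1j·C_1j = (0.60)(0.6225) + (-0.20)(0.3800) + (-0.20)(0.1800) = 0.2615
adj(I−A) = Cᵀ =
  [ 0.6225   0.2800   0.1900]
  [ 0.3800   0.5700   0.2000]
  [ 0.1800   0.2700   0.3700]
(I − A)⁻¹ = adj(I−A) / det(I−A) ≈
  [   2.3805     1.0707     0.7266]
  [   1.4532     2.1797     0.7648]
  [   0.6883     1.0325     1.4149]
x = (I − A)⁻¹ d = adj(I−A)·d / det(I−A), with det(I−A) = 0.2615:
  x_1 = (0.6225·340 + 0.2800·460 + 0.1900·460) / 0.2615 = 427.85 / 0.2615 ≈ 1636.1
  x_2 = (0.3800·340 + 0.5700·460 + 0.2000·460) / 0.2615 = 483.40 / 0.2615 ≈ 1848.6
  x_3 = (0.1800·340 + 0.2700·460 + 0.3700·460) / 0.2615 = 355.60 / 0.2615 ≈ 1359.8

x_1 = 1636.1, x_2 = 1848.6, x_3 = 1359.8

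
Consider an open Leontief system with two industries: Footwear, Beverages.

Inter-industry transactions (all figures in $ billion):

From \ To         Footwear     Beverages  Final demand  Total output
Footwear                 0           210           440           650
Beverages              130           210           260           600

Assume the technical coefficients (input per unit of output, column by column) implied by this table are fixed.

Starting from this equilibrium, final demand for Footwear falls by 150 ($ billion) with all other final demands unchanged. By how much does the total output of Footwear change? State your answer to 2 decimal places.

Δx_F = -168.10

Technical coefficients a_ij = z_ij / X_j:
  a_FF = 0/650 = 0.00, a_BF = 130/650 = 0.20
  a_FB = 210/600 = 0.35, a_BB = 210/600 = 0.35
I − A =
  [   1.00    -0.35]
  [  -0.20     0.65]
det(I−A) = (1.00)(0.65) − (-0.35)(-0.20) = 0.5800
adj(I−A) = [[0.65, 0.35], [0.20, 1.00]]
(I − A)⁻¹ = adj(I−A) / det(I−A) ≈
  [   1.1207     0.6034]
  [   0.3448     1.7241]
Δx = (I − A)⁻¹ Δd with Δd having -150 in the Footwear component and 0 elsewhere.
So Δx_F = L_FF · (-150), where L_FF = adj(I−A)_FF / det(I−A) = 0.65 / 0.5800.
Δx_F = 0.65 × (-150) / 0.5800 = -97.50 / 0.5800 ≈ -168.10.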